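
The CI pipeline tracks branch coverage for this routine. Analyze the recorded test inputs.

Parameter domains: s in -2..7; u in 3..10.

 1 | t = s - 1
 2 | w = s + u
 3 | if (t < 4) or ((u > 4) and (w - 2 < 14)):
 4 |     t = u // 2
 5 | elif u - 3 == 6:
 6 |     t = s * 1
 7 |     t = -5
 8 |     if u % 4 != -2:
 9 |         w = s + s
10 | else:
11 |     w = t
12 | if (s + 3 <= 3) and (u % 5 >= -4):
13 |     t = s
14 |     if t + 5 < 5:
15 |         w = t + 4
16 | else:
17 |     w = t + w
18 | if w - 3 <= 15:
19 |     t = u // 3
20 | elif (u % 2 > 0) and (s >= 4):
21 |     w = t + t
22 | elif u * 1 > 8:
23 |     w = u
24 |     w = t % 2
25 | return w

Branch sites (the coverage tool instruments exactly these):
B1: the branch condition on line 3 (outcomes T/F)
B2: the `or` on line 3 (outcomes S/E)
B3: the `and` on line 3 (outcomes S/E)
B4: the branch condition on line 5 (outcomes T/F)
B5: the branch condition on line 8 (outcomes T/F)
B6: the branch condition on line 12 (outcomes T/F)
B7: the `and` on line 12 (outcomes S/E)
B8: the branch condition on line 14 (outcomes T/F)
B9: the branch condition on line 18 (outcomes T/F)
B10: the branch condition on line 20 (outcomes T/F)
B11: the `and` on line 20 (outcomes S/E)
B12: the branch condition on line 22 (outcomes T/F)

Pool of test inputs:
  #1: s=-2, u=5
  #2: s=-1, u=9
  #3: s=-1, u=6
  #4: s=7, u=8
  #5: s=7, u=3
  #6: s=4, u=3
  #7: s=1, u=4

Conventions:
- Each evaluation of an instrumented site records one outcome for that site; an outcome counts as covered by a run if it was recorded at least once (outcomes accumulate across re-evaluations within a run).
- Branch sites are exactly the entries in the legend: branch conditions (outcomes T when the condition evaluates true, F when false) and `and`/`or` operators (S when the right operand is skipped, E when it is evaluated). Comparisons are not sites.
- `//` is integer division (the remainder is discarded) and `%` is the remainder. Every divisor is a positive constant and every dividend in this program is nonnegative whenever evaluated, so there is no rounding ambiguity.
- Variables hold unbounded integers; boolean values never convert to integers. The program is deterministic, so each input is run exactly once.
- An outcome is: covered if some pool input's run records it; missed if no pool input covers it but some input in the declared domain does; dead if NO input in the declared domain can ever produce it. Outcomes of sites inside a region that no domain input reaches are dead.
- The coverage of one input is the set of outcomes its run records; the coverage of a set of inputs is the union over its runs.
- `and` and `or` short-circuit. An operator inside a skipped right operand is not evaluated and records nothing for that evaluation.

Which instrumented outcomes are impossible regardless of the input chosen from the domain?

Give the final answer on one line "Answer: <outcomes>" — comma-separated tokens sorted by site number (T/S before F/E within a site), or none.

checking every outcome against all 80 domain inputs:
  B5=F: unreachable across the whole domain -> dead
  reachable outcomes have witnesses, e.g. B1=T (e.g. s=-2, u=3), B1=F (e.g. s=5, u=3), B2=S (e.g. s=-2, u=3), B2=E (e.g. s=5, u=3)

Answer: B5=F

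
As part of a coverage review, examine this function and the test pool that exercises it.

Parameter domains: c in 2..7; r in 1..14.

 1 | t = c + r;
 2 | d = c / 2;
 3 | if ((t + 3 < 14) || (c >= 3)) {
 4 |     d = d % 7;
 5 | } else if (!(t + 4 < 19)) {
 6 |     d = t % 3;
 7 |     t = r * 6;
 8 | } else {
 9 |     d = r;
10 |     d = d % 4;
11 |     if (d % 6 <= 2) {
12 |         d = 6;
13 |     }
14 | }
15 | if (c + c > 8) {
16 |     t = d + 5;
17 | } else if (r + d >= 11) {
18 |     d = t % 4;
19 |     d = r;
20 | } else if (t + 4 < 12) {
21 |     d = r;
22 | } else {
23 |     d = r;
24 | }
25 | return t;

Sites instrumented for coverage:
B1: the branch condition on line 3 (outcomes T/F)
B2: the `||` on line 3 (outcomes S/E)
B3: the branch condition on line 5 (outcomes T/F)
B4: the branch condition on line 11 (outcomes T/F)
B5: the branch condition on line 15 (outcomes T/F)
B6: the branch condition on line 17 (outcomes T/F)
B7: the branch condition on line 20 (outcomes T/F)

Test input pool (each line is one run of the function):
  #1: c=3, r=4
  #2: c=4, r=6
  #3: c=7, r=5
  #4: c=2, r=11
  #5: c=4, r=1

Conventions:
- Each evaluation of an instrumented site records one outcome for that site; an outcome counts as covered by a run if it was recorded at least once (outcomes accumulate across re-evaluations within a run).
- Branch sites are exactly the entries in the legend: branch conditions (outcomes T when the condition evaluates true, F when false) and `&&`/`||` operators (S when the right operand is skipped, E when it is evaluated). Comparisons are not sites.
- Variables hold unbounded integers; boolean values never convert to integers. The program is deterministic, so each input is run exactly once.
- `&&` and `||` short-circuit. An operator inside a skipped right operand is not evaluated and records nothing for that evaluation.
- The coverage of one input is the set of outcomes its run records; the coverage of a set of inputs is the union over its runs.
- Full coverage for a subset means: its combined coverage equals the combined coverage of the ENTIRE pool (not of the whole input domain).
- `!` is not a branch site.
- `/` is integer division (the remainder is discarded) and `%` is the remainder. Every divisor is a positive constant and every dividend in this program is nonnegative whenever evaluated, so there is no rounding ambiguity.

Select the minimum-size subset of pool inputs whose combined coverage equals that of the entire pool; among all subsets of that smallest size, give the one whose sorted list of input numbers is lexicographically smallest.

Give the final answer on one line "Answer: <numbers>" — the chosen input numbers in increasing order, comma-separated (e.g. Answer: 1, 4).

input #1, c=3, r=4: outcomes B1=T, B2=S, B5=F, B6=F, B7=T
input #2, c=4, r=6: outcomes B1=T, B2=S, B5=F, B6=F, B7=F
input #3, c=7, r=5: outcomes B1=T, B2=E, B5=T
input #4, c=2, r=11: outcomes B1=F, B2=E, B3=F, B4=F, B5=F, B6=T
input #5, c=4, r=1: outcomes B1=T, B2=S, B5=F, B6=F, B7=T
union over all inputs: B1=T, B1=F, B2=S, B2=E, B3=F, B4=F, B5=T, B5=F, B6=T, B6=F, B7=T, B7=F (12 outcomes)
no size-1 subset reaches all 12 outcomes (best union: 6/12)
no size-2 subset reaches all 12 outcomes (best union: 10/12)
no size-3 subset reaches all 12 outcomes (best union: 11/12)
inputs {1, 2, 3, 4} (size 4) cover everything; no size-4 subset with a lexicographically smaller index list covers all 12

Answer: 1, 2, 3, 4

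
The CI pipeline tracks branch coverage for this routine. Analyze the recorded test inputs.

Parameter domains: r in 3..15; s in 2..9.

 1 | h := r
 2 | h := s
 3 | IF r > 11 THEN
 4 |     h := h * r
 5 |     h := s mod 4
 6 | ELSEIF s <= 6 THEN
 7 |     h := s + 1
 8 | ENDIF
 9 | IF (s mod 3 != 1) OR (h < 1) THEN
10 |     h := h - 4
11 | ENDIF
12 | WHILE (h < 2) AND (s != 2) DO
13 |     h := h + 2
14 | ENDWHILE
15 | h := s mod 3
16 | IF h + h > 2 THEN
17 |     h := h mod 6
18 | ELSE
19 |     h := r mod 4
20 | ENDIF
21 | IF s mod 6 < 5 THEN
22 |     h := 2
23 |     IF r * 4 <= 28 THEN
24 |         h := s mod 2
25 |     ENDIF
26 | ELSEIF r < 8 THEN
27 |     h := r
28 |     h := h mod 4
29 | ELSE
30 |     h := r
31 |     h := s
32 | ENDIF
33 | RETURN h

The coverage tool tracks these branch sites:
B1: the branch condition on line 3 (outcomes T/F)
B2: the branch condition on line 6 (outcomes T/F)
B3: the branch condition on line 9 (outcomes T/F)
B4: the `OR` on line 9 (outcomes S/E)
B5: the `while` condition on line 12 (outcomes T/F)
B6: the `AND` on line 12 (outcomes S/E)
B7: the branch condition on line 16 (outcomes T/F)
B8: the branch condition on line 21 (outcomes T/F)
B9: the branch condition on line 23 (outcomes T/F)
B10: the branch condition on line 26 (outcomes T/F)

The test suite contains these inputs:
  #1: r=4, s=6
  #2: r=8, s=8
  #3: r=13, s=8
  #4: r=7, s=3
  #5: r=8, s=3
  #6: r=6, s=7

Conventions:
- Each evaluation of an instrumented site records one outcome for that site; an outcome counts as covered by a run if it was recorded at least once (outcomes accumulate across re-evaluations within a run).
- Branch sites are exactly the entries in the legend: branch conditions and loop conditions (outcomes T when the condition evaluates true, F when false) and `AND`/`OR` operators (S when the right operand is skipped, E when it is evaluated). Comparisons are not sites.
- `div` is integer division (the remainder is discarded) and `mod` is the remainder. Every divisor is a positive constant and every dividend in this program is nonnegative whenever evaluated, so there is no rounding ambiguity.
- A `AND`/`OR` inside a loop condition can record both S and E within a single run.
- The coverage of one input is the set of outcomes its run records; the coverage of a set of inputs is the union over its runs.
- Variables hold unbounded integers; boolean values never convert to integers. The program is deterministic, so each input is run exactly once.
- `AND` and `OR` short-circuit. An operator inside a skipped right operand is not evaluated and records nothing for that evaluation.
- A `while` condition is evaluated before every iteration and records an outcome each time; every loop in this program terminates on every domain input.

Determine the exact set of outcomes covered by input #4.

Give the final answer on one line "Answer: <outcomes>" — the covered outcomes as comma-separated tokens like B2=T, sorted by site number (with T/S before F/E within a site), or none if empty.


Simulating input #4 (r=7, s=3) step by step:
  B1->F, B2->T, B4->S, B3->T, B6->E, B5->T, B6->S, B5->F, B7->F, B8->T
  B9->T
collecting distinct outcomes: B1=F, B2=T, B3=T, B4=S, B5=T, B5=F, B6=S, B6=E, B7=F, B8=T, B9=T
Answer: B1=F, B2=T, B3=T, B4=S, B5=T, B5=F, B6=S, B6=E, B7=F, B8=T, B9=T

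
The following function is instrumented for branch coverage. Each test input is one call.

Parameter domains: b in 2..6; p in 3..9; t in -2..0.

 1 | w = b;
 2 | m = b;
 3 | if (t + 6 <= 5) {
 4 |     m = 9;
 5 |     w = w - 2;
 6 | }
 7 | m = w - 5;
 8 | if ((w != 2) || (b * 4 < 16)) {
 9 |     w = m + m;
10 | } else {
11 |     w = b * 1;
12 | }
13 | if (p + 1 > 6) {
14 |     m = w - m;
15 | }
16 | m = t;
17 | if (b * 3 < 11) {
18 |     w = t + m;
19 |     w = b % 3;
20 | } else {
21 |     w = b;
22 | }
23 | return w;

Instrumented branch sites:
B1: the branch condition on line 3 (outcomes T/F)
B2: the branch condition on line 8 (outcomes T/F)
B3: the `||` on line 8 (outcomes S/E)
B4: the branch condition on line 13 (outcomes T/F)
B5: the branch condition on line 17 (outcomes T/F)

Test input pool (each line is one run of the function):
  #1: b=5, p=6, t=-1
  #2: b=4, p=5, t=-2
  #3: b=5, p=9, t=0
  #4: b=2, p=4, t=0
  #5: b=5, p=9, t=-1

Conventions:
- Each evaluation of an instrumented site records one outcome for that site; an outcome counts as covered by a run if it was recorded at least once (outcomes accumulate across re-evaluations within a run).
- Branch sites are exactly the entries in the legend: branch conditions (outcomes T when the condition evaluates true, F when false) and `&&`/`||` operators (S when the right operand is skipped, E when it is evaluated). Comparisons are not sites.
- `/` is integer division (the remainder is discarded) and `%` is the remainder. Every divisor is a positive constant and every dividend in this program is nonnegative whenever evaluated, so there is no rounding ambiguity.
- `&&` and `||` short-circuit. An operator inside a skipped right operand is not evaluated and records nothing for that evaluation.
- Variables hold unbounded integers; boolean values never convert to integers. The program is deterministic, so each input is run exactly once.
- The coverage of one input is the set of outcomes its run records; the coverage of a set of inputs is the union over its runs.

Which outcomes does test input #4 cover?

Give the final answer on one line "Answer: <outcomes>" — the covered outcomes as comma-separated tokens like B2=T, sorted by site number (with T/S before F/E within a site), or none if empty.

Tracing the run of input #4 (b=2, p=4, t=0):
  B1->F, B3->E, B2->T, B4->F, B5->T
collecting distinct outcomes: B1=F, B2=T, B3=E, B4=F, B5=T

Answer: B1=F, B2=T, B3=E, B4=F, B5=T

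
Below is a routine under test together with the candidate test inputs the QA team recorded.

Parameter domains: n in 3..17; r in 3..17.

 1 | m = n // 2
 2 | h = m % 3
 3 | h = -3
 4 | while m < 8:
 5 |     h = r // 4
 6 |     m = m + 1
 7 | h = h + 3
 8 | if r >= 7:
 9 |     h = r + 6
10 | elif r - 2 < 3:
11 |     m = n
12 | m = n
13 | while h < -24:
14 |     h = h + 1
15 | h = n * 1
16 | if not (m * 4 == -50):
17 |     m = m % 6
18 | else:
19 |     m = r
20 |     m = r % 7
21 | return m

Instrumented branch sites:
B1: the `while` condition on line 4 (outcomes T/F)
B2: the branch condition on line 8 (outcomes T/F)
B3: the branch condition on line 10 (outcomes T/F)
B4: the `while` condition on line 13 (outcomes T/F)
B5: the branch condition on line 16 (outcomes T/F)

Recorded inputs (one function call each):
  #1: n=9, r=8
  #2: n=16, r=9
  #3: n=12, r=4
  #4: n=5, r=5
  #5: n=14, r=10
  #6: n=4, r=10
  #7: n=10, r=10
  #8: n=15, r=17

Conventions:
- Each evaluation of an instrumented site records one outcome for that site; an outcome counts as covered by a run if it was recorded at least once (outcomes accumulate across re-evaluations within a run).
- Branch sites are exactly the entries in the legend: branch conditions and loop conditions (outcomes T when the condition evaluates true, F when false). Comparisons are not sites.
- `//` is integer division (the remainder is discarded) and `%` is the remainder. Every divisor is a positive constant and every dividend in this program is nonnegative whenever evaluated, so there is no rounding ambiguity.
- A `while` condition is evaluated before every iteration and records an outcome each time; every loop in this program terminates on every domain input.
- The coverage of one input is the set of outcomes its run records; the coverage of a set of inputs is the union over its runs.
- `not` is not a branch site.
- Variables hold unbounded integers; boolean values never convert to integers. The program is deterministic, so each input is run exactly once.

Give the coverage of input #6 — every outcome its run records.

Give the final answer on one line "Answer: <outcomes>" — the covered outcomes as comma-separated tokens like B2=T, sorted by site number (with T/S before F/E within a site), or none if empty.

Running input #6 (n=4, r=10), event by event:
  B1->T, B1->T, B1->T, B1->T, B1->T, B1->T, B1->F, B2->T, B4->F, B5->T
as a set, this run covers: B1=T, B1=F, B2=T, B4=F, B5=T

Answer: B1=T, B1=F, B2=T, B4=F, B5=T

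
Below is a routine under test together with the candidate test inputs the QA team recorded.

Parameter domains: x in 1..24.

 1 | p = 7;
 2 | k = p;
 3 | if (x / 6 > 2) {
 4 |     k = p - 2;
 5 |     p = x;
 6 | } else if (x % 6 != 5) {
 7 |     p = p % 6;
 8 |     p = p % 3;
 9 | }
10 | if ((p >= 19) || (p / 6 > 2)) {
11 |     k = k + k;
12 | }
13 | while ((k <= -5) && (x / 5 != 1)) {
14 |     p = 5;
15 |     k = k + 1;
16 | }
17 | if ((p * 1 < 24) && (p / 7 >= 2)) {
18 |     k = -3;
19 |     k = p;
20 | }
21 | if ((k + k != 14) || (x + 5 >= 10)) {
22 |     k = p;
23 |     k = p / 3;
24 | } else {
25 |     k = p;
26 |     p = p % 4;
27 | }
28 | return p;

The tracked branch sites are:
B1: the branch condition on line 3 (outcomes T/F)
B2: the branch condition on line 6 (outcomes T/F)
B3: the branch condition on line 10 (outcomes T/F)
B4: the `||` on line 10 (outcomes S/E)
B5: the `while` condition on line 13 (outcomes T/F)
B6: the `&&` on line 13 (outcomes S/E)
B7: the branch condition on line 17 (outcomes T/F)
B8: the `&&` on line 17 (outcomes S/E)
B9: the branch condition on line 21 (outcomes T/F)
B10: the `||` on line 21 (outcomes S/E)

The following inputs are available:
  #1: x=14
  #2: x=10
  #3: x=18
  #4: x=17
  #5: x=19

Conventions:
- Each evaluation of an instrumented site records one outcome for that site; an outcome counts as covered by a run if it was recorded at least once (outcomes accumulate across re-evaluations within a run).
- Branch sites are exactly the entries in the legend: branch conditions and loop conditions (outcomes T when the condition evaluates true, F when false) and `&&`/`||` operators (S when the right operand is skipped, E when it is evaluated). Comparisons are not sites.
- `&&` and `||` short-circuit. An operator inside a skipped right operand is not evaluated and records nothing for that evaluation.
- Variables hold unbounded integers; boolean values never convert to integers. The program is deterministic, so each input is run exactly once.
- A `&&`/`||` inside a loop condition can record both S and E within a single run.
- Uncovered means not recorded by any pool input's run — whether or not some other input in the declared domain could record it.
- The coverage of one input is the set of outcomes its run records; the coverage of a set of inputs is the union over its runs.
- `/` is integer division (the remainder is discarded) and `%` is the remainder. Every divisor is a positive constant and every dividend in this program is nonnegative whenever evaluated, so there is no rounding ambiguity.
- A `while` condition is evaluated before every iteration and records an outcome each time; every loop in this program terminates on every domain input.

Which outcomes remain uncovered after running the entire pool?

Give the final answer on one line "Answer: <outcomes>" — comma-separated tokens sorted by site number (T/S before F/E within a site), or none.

input #1, x=14: events B1->F, B2->T, B4->E, B3->F, B6->S, B5->F, B8->E, B7->F, B10->E, B9->T; outcomes B1=F, B2=T, B3=F, B4=E, B5=F, B6=S, B7=F, B8=E, B9=T, B10=E
input #2, x=10: events B1->F, B2->T, B4->E, B3->F, B6->S, B5->F, B8->E, B7->F, B10->E, B9->T; outcomes B1=F, B2=T, B3=F, B4=E, B5=F, B6=S, B7=F, B8=E, B9=T, B10=E
input #3, x=18: events B1->T, B4->E, B3->T, B6->S, B5->F, B8->E, B7->T, B10->S, B9->T; outcomes B1=T, B3=T, B4=E, B5=F, B6=S, B7=T, B8=E, B9=T, B10=S
input #4, x=17: events B1->F, B2->F, B4->E, B3->F, B6->S, B5->F, B8->E, B7->F, B10->E, B9->T; outcomes B1=F, B2=F, B3=F, B4=E, B5=F, B6=S, B7=F, B8=E, B9=T, B10=E
input #5, x=19: events B1->T, B4->S, B3->T, B6->S, B5->F, B8->E, B7->T, B10->S, B9->T; outcomes B1=T, B3=T, B4=S, B5=F, B6=S, B7=T, B8=E, B9=T, B10=S
union over the pool: B1=T, B1=F, B2=T, B2=F, B3=T, B3=F, B4=S, B4=E, B5=F, B6=S, B7=T, B7=F, B8=E, B9=T, B10=S, B10=E
uncovered (4 of 20): B5=T, B6=E, B8=S, B9=F

Answer: B5=T, B6=E, B8=S, B9=F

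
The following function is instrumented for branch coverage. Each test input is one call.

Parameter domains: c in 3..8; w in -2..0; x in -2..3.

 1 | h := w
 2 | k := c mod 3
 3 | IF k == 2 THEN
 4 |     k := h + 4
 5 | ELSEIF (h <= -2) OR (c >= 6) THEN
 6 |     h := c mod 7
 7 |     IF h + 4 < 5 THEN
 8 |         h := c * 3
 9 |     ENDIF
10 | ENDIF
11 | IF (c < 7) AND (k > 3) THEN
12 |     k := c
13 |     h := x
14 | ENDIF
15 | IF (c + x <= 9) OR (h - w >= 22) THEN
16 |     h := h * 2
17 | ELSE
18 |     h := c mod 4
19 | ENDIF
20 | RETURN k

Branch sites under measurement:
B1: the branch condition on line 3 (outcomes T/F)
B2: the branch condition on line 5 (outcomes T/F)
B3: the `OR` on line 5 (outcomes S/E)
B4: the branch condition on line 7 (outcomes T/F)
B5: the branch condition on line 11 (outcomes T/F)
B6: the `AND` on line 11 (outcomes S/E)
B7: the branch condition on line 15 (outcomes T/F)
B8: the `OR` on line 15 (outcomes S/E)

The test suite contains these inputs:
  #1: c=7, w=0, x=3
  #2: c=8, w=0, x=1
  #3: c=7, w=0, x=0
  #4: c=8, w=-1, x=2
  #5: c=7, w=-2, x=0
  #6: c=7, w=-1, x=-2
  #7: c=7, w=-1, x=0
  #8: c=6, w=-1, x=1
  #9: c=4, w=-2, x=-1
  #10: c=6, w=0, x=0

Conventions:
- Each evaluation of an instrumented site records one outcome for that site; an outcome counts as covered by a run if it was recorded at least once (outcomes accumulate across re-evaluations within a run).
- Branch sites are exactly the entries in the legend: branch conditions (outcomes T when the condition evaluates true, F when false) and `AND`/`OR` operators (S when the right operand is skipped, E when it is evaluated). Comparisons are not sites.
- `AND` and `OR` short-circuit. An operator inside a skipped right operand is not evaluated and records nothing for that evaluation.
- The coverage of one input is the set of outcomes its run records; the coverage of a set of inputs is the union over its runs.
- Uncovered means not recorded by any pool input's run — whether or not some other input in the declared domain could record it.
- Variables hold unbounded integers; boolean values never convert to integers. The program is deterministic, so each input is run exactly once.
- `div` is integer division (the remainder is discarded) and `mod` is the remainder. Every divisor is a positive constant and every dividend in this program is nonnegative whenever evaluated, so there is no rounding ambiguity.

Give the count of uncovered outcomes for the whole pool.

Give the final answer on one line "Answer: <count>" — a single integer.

input #1 (c=7, w=0, x=3): covers B1=F, B2=T, B3=E, B4=T, B5=F, B6=S, B7=F, B8=E
input #2 (c=8, w=0, x=1): covers B1=T, B5=F, B6=S, B7=T, B8=S
input #3 (c=7, w=0, x=0): covers B1=F, B2=T, B3=E, B4=T, B5=F, B6=S, B7=T, B8=S
input #4 (c=8, w=-1, x=2): covers B1=T, B5=F, B6=S, B7=F, B8=E
input #5 (c=7, w=-2, x=0): covers B1=F, B2=T, B3=S, B4=T, B5=F, B6=S, B7=T, B8=S
input #6 (c=7, w=-1, x=-2): covers B1=F, B2=T, B3=E, B4=T, B5=F, B6=S, B7=T, B8=S
input #7 (c=7, w=-1, x=0): covers B1=F, B2=T, B3=E, B4=T, B5=F, B6=S, B7=T, B8=S
input #8 (c=6, w=-1, x=1): covers B1=F, B2=T, B3=E, B4=F, B5=F, B6=E, B7=T, B8=S
input #9 (c=4, w=-2, x=-1): covers B1=F, B2=T, B3=S, B4=F, B5=F, B6=E, B7=T, B8=S
input #10 (c=6, w=0, x=0): covers B1=F, B2=T, B3=E, B4=F, B5=F, B6=E, B7=T, B8=S
union over the pool: B1=T, B1=F, B2=T, B3=S, B3=E, B4=T, B4=F, B5=F, B6=S, B6=E, B7=T, B7=F, B8=S, B8=E
uncovered (2 of 16): B2=F, B5=T

Answer: 2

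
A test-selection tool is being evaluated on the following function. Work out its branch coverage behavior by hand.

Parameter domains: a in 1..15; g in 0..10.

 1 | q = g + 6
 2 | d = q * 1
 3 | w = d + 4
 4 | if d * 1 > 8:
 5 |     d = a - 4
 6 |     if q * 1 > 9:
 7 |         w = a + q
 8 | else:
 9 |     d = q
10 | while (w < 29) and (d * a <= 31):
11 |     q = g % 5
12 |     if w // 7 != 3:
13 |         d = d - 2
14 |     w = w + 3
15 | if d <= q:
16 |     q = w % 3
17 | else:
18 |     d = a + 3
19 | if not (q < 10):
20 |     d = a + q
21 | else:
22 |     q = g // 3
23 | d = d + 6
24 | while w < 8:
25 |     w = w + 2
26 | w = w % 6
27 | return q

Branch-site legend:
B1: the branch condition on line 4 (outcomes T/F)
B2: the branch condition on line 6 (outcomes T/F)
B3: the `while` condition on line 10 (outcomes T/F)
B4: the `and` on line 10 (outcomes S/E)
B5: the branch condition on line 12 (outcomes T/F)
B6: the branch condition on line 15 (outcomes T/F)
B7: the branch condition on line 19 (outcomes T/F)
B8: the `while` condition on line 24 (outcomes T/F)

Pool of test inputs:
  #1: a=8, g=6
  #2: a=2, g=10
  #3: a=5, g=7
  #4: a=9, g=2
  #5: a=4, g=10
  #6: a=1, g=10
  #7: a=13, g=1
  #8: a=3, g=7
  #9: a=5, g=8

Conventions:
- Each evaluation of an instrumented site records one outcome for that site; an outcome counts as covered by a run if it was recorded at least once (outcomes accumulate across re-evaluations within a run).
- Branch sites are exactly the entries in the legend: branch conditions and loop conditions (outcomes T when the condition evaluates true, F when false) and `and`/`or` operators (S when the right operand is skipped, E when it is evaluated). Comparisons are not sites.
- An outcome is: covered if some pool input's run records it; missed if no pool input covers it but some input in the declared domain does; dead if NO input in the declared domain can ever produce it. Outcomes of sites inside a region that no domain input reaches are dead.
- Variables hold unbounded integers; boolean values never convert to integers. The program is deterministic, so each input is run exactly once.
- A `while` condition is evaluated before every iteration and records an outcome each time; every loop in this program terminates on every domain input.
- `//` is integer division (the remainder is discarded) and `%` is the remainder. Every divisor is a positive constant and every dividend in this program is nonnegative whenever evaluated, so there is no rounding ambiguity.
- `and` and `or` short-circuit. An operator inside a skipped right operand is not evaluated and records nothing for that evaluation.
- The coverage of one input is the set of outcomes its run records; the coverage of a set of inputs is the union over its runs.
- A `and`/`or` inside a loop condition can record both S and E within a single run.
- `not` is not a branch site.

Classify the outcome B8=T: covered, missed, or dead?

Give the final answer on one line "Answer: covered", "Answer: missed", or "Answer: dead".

no pool input records B8=T
checking all 165 inputs in the declared domain: B8=T is never recorded -> dead

Answer: dead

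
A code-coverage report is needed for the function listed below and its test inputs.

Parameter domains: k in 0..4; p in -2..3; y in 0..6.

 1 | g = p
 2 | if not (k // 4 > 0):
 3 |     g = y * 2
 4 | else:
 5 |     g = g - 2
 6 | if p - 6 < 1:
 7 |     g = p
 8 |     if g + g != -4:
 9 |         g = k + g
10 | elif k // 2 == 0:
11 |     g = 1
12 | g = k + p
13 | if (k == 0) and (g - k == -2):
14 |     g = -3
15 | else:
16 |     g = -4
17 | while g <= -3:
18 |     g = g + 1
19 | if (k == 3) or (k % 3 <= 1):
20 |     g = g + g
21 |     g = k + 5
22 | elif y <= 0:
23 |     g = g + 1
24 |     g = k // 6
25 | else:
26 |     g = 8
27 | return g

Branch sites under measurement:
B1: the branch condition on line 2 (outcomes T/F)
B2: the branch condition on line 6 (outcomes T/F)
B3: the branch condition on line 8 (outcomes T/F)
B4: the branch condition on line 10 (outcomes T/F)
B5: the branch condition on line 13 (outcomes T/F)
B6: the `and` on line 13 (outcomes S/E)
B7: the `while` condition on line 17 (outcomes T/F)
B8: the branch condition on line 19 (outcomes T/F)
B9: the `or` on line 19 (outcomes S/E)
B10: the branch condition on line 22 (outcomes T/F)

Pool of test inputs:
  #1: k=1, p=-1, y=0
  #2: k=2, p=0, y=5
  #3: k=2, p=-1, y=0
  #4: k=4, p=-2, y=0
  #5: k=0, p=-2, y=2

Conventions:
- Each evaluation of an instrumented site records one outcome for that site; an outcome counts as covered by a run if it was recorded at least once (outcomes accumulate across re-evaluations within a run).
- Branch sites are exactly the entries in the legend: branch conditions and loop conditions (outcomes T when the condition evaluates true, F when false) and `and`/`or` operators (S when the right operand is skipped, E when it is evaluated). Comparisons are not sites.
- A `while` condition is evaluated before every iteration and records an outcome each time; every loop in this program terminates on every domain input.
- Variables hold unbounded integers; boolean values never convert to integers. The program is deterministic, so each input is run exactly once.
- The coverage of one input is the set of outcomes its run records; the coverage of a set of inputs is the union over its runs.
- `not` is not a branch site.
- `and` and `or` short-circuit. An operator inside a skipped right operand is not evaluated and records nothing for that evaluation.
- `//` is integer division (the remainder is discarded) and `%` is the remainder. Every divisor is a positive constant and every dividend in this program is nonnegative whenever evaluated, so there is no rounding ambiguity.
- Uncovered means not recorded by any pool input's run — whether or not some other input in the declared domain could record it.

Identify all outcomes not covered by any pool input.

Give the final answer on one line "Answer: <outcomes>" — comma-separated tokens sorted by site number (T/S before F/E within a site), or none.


#1 (k=1, p=-1, y=0) -> covered: B1=T, B2=T, B3=T, B5=F, B6=S, B7=T, B7=F, B8=T, B9=E
#2 (k=2, p=0, y=5) -> covered: B1=T, B2=T, B3=T, B5=F, B6=S, B7=T, B7=F, B8=F, B9=E, B10=F
#3 (k=2, p=-1, y=0) -> covered: B1=T, B2=T, B3=T, B5=F, B6=S, B7=T, B7=F, B8=F, B9=E, B10=T
#4 (k=4, p=-2, y=0) -> covered: B1=F, B2=T, B3=F, B5=F, B6=S, B7=T, B7=F, B8=T, B9=E
#5 (k=0, p=-2, y=2) -> covered: B1=T, B2=T, B3=F, B5=T, B6=E, B7=T, B7=F, B8=T, B9=E
union over the pool: B1=T, B1=F, B2=T, B3=T, B3=F, B5=T, B5=F, B6=S, B6=E, B7=T, B7=F, B8=T, B8=F, B9=E, B10=T, B10=F
uncovered (4 of 20): B2=F, B4=T, B4=F, B9=S
Answer: B2=F, B4=T, B4=F, B9=S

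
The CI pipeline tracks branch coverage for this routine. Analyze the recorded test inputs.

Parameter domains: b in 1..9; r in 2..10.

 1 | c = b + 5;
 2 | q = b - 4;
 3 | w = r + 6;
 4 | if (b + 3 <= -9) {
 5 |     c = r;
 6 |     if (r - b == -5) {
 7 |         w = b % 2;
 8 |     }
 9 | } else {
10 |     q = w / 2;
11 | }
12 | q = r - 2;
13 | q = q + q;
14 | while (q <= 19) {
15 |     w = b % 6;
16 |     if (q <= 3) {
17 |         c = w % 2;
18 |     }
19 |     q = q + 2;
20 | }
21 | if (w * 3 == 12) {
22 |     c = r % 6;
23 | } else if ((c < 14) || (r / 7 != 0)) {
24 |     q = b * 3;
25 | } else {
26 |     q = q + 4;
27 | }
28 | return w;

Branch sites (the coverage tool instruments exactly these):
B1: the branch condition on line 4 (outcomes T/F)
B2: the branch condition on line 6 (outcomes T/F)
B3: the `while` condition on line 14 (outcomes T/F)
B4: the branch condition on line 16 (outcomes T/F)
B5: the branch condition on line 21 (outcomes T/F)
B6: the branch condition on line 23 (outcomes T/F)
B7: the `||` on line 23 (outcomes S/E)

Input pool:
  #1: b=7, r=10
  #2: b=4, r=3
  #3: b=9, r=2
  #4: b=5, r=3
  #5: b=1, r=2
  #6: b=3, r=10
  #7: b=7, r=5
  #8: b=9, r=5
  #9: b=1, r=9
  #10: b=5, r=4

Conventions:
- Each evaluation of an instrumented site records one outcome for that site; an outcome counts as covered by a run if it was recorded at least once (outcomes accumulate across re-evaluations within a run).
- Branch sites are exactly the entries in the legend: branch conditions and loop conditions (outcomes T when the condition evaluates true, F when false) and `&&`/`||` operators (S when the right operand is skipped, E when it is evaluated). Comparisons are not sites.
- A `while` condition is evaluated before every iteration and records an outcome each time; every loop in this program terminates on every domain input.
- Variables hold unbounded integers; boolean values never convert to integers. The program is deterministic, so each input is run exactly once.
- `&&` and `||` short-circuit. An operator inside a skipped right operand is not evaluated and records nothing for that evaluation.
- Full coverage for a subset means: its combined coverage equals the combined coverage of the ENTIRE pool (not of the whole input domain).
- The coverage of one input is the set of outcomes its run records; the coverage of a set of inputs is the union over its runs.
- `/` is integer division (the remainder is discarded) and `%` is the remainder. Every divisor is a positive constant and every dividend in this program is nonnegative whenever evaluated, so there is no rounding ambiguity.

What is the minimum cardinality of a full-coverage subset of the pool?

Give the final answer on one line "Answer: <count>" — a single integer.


input #1 (b=7, r=10): events B1->F, B3->T, B4->F, B3->T, B4->F, B3->F, B5->F, B7->S, B6->T; covers B1=F, B3=T, B3=F, B4=F, B5=F, B6=T, B7=S
input #2 (b=4, r=3): events B1->F, B3->T, B4->T, B3->T, B4->F, B3->T, B4->F, B3->T, B4->F, B3->T, B4->F, B3->T, B4->F, B3->T, ...; covers B1=F, B3=T, B3=F, B4=T, B4=F, B5=T
input #3 (b=9, r=2): events B1->F, B3->T, B4->T, B3->T, B4->T, B3->T, B4->F, B3->T, B4->F, B3->T, B4->F, B3->T, B4->F, B3->T, ...; covers B1=F, B3=T, B3=F, B4=T, B4=F, B5=F, B6=T, B7=S
input #4 (b=5, r=3): events B1->F, B3->T, B4->T, B3->T, B4->F, B3->T, B4->F, B3->T, B4->F, B3->T, B4->F, B3->T, B4->F, B3->T, ...; covers B1=F, B3=T, B3=F, B4=T, B4=F, B5=F, B6=T, B7=S
input #5 (b=1, r=2): events B1->F, B3->T, B4->T, B3->T, B4->T, B3->T, B4->F, B3->T, B4->F, B3->T, B4->F, B3->T, B4->F, B3->T, ...; covers B1=F, B3=T, B3=F, B4=T, B4=F, B5=F, B6=T, B7=S
input #6 (b=3, r=10): events B1->F, B3->T, B4->F, B3->T, B4->F, B3->F, B5->F, B7->S, B6->T; covers B1=F, B3=T, B3=F, B4=F, B5=F, B6=T, B7=S
input #7 (b=7, r=5): events B1->F, B3->T, B4->F, B3->T, B4->F, B3->T, B4->F, B3->T, B4->F, B3->T, B4->F, B3->T, B4->F, B3->T, ...; covers B1=F, B3=T, B3=F, B4=F, B5=F, B6=T, B7=S
input #8 (b=9, r=5): events B1->F, B3->T, B4->F, B3->T, B4->F, B3->T, B4->F, B3->T, B4->F, B3->T, B4->F, B3->T, B4->F, B3->T, ...; covers B1=F, B3=T, B3=F, B4=F, B5=F, B6=F, B7=E
input #9 (b=1, r=9): events B1->F, B3->T, B4->F, B3->T, B4->F, B3->T, B4->F, B3->F, B5->F, B7->S, B6->T; covers B1=F, B3=T, B3=F, B4=F, B5=F, B6=T, B7=S
input #10 (b=5, r=4): events B1->F, B3->T, B4->F, B3->T, B4->F, B3->T, B4->F, B3->T, B4->F, B3->T, B4->F, B3->T, B4->F, B3->T, ...; covers B1=F, B3=T, B3=F, B4=F, B5=F, B6=T, B7=S
pool-wide coverage (11 outcomes): B1=F, B3=T, B3=F, B4=T, B4=F, B5=T, B5=F, B6=T, B6=F, B7=S, B7=E
size 1 is not enough: best union over all size-1 subsets is 8/11
size 2 is not enough: best union over all size-2 subsets is 10/11
inputs {1, 2, 8} (size 3) cover everything; no size-3 subset with a lexicographically smaller index list covers all 11
Answer: 3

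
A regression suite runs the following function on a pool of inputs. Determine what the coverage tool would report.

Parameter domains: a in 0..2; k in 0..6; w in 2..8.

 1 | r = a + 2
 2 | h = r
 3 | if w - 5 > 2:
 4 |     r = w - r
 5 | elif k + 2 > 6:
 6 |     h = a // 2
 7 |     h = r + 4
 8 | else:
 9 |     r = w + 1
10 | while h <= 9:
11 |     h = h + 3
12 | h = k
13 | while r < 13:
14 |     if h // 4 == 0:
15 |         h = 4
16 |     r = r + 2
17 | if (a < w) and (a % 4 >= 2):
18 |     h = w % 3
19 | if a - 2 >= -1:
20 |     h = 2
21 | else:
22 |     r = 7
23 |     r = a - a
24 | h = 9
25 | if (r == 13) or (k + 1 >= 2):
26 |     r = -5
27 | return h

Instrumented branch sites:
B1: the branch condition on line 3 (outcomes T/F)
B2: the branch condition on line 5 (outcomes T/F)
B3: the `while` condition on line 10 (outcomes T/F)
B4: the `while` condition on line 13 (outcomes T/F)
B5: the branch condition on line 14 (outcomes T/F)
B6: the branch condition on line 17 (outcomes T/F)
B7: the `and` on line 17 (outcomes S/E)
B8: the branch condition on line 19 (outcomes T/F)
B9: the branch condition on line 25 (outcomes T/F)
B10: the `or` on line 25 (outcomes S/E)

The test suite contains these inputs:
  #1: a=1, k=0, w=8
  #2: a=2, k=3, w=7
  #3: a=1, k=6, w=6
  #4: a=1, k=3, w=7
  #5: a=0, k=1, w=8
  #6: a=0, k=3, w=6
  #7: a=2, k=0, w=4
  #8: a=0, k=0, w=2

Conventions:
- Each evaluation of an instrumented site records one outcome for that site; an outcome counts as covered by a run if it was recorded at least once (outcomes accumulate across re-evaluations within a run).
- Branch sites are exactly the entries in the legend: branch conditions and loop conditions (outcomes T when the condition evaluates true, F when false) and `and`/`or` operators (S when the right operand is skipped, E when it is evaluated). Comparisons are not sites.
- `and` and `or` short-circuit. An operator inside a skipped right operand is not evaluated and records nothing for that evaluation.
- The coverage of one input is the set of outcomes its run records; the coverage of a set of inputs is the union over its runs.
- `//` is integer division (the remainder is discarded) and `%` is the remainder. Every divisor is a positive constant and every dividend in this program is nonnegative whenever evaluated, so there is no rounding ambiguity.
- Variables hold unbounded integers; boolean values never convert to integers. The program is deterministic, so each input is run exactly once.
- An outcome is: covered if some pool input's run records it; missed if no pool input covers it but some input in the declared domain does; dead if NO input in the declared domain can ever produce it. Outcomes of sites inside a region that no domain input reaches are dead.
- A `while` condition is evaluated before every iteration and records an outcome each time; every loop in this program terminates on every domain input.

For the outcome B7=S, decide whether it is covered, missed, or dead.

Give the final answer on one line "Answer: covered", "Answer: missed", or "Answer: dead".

no pool input records B7=S
but domain input (a=2, k=0, w=2) does record it -> reachable, so missed

Answer: missed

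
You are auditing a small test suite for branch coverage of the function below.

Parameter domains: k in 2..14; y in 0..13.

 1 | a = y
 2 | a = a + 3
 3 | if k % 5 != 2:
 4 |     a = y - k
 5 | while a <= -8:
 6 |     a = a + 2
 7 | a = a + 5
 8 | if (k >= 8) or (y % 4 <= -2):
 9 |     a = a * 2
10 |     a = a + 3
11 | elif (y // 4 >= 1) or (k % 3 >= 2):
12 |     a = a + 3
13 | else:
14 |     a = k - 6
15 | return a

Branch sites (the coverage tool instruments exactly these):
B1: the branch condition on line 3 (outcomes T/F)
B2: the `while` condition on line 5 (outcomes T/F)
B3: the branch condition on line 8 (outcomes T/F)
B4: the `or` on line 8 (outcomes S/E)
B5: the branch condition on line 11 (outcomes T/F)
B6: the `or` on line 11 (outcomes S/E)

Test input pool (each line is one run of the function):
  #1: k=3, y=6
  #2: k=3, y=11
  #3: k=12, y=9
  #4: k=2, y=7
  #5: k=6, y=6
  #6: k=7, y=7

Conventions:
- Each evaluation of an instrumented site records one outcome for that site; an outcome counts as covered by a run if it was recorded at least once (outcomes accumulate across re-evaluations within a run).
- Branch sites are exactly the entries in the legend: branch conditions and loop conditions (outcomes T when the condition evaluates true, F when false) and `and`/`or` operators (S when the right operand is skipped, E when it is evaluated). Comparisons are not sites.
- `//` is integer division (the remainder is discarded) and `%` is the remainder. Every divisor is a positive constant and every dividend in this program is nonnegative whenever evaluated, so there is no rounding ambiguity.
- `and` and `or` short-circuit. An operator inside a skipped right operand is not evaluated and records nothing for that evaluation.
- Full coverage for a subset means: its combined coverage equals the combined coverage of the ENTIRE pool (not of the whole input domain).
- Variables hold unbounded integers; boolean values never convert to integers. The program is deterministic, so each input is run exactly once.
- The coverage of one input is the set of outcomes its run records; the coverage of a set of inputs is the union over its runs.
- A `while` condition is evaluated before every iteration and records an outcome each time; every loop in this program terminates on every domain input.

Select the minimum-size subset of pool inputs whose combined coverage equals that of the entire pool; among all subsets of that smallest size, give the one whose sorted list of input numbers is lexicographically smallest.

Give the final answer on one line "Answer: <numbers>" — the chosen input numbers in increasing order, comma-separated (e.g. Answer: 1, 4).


input #1, k=3, y=6: outcomes B1=T, B2=F, B3=F, B4=E, B5=T, B6=S
input #2, k=3, y=11: outcomes B1=T, B2=F, B3=F, B4=E, B5=T, B6=S
input #3, k=12, y=9: outcomes B1=F, B2=F, B3=T, B4=S
input #4, k=2, y=7: outcomes B1=F, B2=F, B3=F, B4=E, B5=T, B6=S
input #5, k=6, y=6: outcomes B1=T, B2=F, B3=F, B4=E, B5=T, B6=S
input #6, k=7, y=7: outcomes B1=F, B2=F, B3=F, B4=E, B5=T, B6=S
pool-wide coverage (9 outcomes): B1=T, B1=F, B2=F, B3=T, B3=F, B4=S, B4=E, B5=T, B6=S
checked all size-1 subsets: none covers 9 outcomes (max 6/9)
size 2: inputs {1, 3} cover all 9 outcomes, and no lexicographically smaller subset of this size does
Answer: 1, 3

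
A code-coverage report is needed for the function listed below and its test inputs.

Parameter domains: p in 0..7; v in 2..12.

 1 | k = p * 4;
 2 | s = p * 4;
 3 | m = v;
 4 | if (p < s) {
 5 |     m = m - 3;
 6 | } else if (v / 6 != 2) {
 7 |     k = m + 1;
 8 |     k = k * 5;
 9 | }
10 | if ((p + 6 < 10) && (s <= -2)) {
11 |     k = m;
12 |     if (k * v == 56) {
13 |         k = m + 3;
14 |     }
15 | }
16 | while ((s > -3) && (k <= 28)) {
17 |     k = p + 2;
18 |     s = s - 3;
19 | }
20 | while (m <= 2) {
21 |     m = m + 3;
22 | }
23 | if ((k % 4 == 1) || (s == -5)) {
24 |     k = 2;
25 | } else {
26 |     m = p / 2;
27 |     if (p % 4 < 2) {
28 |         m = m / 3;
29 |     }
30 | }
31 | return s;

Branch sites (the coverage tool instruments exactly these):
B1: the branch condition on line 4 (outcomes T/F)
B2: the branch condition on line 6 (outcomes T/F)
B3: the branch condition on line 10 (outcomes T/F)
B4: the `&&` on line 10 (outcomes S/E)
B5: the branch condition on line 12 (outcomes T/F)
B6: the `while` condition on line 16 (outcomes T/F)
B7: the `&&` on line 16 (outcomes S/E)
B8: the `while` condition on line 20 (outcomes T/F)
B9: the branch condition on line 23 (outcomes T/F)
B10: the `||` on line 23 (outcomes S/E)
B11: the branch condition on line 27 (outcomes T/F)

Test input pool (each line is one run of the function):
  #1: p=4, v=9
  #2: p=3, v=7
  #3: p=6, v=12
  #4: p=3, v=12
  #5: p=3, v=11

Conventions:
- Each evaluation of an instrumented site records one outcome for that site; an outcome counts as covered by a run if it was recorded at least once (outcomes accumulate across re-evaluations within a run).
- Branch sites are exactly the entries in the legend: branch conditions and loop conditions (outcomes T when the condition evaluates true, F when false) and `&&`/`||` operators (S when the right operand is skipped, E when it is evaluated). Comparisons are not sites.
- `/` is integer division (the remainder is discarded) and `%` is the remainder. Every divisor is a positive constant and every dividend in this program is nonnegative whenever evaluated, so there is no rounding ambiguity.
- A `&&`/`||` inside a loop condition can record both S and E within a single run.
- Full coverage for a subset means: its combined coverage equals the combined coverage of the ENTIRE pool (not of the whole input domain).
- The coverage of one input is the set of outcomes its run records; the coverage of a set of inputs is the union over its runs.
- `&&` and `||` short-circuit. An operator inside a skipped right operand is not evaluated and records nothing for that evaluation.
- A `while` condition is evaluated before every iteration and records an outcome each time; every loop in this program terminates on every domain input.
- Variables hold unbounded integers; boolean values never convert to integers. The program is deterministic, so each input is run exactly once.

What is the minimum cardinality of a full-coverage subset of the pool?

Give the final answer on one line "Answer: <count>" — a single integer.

input #1, p=4, v=9: events B1->T, B4->S, B3->F, B7->E, B6->T, B7->E, B6->T, B7->E, B6->T, B7->E, B6->T, B7->E, B6->T, B7->E, ...; outcomes B1=T, B3=F, B4=S, B6=T, B6=F, B7=S, B7=E, B8=F, B9=T, B10=E
input #2, p=3, v=7: events B1->T, B4->E, B3->F, B7->E, B6->T, B7->E, B6->T, B7->E, B6->T, B7->E, B6->T, B7->E, B6->T, B7->S, ...; outcomes B1=T, B3=F, B4=E, B6=T, B6=F, B7=S, B7=E, B8=F, B9=T, B10=S
input #3, p=6, v=12: events B1->T, B4->S, B3->F, B7->E, B6->T, B7->E, B6->T, B7->E, B6->T, B7->E, B6->T, B7->E, B6->T, B7->E, ...; outcomes B1=T, B3=F, B4=S, B6=T, B6=F, B7=S, B7=E, B8=F, B9=F, B10=E, B11=F
input #4, p=3, v=12: events B1->T, B4->E, B3->F, B7->E, B6->T, B7->E, B6->T, B7->E, B6->T, B7->E, B6->T, B7->E, B6->T, B7->S, ...; outcomes B1=T, B3=F, B4=E, B6=T, B6=F, B7=S, B7=E, B8=F, B9=T, B10=S
input #5, p=3, v=11: events B1->T, B4->E, B3->F, B7->E, B6->T, B7->E, B6->T, B7->E, B6->T, B7->E, B6->T, B7->E, B6->T, B7->S, ...; outcomes B1=T, B3=F, B4=E, B6=T, B6=F, B7=S, B7=E, B8=F, B9=T, B10=S
the full pool covers 14 outcomes: B1=T, B3=F, B4=S, B4=E, B6=T, B6=F, B7=S, B7=E, B8=F, B9=T, B9=F, B10=S, B10=E, B11=F
every size-1 subset falls short of the 14 outcomes (best: 11/14)
at size 2, {2, 3} reaches all 14 outcomes; every lexicographically earlier size-2 subset fails

Answer: 2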